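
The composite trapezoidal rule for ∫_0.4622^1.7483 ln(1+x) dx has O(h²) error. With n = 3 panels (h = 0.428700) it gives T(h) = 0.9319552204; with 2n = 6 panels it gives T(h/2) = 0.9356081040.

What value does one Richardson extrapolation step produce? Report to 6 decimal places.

0.936826

With r = 2 the leading error scales as h^2, so the weight is 2^2 = 4.
Top: 4(0.9356081040) − (0.9319552204) = 2.8104771956
R = 2.8104771956/3 = 0.9368257319
Shift from A(h/2): +0.0012176279.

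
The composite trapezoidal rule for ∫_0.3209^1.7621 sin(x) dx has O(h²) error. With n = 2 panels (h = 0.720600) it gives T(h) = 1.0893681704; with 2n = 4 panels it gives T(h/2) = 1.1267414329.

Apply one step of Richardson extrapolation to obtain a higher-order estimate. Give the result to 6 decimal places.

1.139199

The method has order 2: 2^2 = 4.
A(h/2) − A(h) = 1.1267414329 − 1.0893681704 = 0.0373732625
Correction (A(h/2) − A(h))/(4 − 1) = 0.0373732625/3 = 0.0124577542
R = 1.1267414329 + 0.0124577542 = 1.1391991871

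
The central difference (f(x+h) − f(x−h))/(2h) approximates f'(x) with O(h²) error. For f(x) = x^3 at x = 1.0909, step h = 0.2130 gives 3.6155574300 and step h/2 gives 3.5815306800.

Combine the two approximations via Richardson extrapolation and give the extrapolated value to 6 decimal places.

3.570188

Leading term ∝ h^2; use weight 4 = 2^2.
4 × 3.5815306800 − 3.6155574300 = 10.7105652900
Denominator 4 − 1 = 3.
10.7105652900 ÷ 3 = 3.5701884300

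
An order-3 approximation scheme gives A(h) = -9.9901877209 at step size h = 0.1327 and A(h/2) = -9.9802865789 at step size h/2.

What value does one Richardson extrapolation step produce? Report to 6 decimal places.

-9.978872

r = 3: numerator weight 8, denominator 7.
8*(-9.9802865789) = -79.8422926312; subtract (-9.9901877209) → -69.8521049103
R = (-69.8521049103)/7 = -9.9788721300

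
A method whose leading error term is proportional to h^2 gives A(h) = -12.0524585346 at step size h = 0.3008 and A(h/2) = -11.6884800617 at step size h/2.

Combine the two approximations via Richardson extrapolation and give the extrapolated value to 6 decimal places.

-11.567154

r = 2, so 2^r = 4.
A(h/2) − A(h) = -11.6884800617 − (-12.0524585346) = 0.3639784729
Divide by 2^2 − 1 = 3: 0.3639784729/3 = 0.1213261576
R = -11.6884800617 + 0.1213261576 = -11.5671539041
Shift from A(h/2): +0.1213261576.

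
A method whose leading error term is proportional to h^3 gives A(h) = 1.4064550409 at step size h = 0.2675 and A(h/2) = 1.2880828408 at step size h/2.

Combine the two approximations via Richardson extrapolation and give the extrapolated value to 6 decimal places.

Error is O(h^3); halving h shrinks it by 2^3 = 8.
8×1.2880828408 − 1.4064550409 = 8.8982076855
Divide by 2^3 − 1 = 7.
So the Richardson estimate is 1.2711725265.
Shift from A(h/2): −0.0169103143.

1.271173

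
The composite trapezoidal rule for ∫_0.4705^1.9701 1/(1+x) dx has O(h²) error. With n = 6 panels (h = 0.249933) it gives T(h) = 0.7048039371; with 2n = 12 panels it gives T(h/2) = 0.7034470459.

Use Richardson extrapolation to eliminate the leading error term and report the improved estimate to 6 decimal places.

0.702995

Leading term ∝ h^2; use weight 4 = 2^2.
Numerator 4·A(h/2) − A(h) = 4·0.7034470459 − 0.7048039371 = 2.1089842465
2.1089842465 ÷ 3 = 0.7029947488
Correction |R − A(h/2)| = 4.523e-04; gap |A(h/2) − A(h)| = 1.357e-03.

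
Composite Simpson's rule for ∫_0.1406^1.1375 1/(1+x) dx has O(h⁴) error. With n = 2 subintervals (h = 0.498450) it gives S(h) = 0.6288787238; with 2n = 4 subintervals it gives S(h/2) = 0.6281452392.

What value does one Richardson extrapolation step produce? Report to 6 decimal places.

Error is O(h^4); halving h shrinks it by 2^4 = 16.
16×0.6281452392 = 10.0503238272; 10.0503238272 − 0.6288787238 = 9.4214451034
Extrapolated: 9.4214451034 / 15 = 0.6280963402

0.628096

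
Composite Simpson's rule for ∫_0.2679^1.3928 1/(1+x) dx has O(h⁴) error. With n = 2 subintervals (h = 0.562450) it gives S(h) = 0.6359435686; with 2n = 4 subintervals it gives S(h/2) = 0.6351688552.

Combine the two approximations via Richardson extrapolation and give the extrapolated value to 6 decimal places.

Leading term ∝ h^4; use weight 16 = 2^4.
16*0.6351688552 = 10.1627016832; 10.1627016832 − 0.6359435686 = 9.5267581146
R = 9.5267581146/15 = 0.6351172076

0.635117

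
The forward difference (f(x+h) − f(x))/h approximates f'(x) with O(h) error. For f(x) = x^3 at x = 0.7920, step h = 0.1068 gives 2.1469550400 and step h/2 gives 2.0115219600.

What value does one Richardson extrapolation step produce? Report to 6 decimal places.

1.876089

Error is O(h^1); halving h shrinks it by 2^1 = 2.
2 × 2.0115219600 = 4.0230439200; 4.0230439200 − 2.1469550400 = 1.8760888800
Divide by 2^1 − 1 = 1.
(2 × 2.0115219600 − 2.1469550400)/(2 − 1) = 1.8760888800
Shift from A(h/2): −0.1354330800.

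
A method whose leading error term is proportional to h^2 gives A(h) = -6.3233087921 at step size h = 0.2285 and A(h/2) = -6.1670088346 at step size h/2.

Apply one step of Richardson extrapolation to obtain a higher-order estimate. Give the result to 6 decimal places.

-6.114909

Leading term ∝ h^2; use weight 4 = 2^2.
Numerator 4 × A(h/2) − A(h) = 4 × (-6.1670088346) − (-6.3233087921) = -18.3447265463
Divide by 2^2 − 1 = 3.
(4 × (-6.1670088346) − (-6.3233087921))/(4 − 1) = -6.1149088488
Gap between inputs: 1.563e-01; correction applied: +0.0520999858.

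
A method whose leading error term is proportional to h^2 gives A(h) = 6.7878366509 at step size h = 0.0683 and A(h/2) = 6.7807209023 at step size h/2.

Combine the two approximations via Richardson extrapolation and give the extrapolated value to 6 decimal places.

r = 2, so 2^r = 4.
Numerator 4×A(h/2) − A(h) = 4×6.7807209023 − 6.7878366509 = 20.3350469583
R = 20.3350469583/3 = 6.7783489861
Shift from A(h/2): −0.0023719162.

6.778349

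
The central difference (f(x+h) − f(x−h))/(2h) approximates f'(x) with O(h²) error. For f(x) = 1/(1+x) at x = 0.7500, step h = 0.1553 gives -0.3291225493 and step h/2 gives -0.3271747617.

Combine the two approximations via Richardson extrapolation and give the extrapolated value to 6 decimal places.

-0.326525

r = 2, so 2^r = 4.
4·(-0.3271747617) = -1.3086990468; (-1.3086990468) − (-0.3291225493) = -0.9795764975
Denominator 4 − 1 = 3.
R = (-0.9795764975)/3 = -0.3265254992
Gap between inputs: 1.948e-03; correction applied: +0.0006492625.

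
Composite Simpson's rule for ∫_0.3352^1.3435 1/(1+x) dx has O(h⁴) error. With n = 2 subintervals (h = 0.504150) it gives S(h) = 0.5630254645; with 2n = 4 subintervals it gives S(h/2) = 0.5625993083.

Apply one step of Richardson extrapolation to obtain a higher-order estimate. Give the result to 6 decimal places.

0.562571

Error is O(h^4); halving h shrinks it by 2^4 = 16.
A(h/2) − A(h) = 0.5625993083 − 0.5630254645 = -0.0004261562
Divide by 2^4 − 1 = 15: (-0.0004261562)/15 = -0.0000284104
R = 0.5625993083 − 0.0000284104 = 0.5625708979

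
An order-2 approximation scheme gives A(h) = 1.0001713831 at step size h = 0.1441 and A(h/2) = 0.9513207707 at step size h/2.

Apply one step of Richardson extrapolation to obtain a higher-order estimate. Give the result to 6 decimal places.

0.935037

Leading term ∝ h^2; use weight 4 = 2^2.
Numerator 4·A(h/2) − A(h) = 4·0.9513207707 − 1.0001713831 = 2.8051116997
Denominator 4 − 1 = 3.
Extrapolated: 2.8051116997 / 3 = 0.9350372332
Correction |R − A(h/2)| = 1.628e-02; gap |A(h/2) − A(h)| = 4.885e-02.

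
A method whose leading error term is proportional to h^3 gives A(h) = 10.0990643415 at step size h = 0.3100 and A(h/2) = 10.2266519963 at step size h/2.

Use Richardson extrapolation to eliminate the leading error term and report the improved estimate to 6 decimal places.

10.244879

Leading term ∝ h^3; use weight 8 = 2^3.
Numerator 8 × A(h/2) − A(h) = 8 × 10.2266519963 − 10.0990643415 = 71.7141516289
Divide by 2^3 − 1 = 7.
So the Richardson estimate is 10.2448788041.
Gap between inputs: 1.276e-01; correction applied: +0.0182268078.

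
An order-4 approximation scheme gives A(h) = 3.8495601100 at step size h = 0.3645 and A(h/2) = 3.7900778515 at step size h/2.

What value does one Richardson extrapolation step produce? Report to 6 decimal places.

With r = 4 the leading error scales as h^4, so the weight is 2^4 = 16.
Weighted: 60.6412456240 − 3.8495601100 = 56.7916855140
(16*3.7900778515 − 3.8495601100)/(16 − 1) = 3.7861123676
Correction |R − A(h/2)| = 3.965e-03; gap |A(h/2) − A(h)| = 5.948e-02.

3.786112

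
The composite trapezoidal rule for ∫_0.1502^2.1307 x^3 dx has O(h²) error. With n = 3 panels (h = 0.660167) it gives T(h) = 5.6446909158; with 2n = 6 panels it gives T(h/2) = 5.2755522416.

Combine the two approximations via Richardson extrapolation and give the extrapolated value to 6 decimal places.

5.152506

The method has order 2: 2^2 = 4.
Top: 4(5.2755522416) − (5.6446909158) = 15.4575180506
Extrapolated: 15.4575180506 / 3 = 5.1525060169
Gap between inputs: 3.691e-01; correction applied: −0.1230462247.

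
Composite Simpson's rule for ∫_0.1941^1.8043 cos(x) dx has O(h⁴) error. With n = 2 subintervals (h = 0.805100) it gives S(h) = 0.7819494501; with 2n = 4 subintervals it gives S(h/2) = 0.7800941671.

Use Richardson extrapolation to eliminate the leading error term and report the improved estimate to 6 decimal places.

0.779970

Method order is 4; weight 2^4 = 16.
2^4*A(h/2) = 12.4815066736; minus A(h) gives 11.6995572235.
Denominator 16 − 1 = 15.
Result: 0.7799704816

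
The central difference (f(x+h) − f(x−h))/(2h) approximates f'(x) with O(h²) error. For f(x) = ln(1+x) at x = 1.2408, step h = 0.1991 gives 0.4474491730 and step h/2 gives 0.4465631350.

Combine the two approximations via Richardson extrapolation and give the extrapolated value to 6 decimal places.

0.446268

With r = 2 the leading error scales as h^2, so the weight is 2^2 = 4.
4×0.4465631350 = 1.7862525400; subtract 0.4474491730 → 1.3388033670
R = 1.3388033670/3 = 0.4462677890
Correction |R − A(h/2)| = 2.953e-04; gap |A(h/2) − A(h)| = 8.860e-04.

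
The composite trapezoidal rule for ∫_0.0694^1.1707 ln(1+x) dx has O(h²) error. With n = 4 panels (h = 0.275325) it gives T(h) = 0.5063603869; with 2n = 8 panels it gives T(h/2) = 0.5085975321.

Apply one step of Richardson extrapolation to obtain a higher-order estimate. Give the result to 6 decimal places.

0.509343

r = 2: numerator weight 4, denominator 3.
Numerator 4*A(h/2) − A(h) = 4*0.5085975321 − 0.5063603869 = 1.5280297415
Extrapolated: 1.5280297415 / 3 = 0.5093432472
Shift from A(h/2): +0.0007457151.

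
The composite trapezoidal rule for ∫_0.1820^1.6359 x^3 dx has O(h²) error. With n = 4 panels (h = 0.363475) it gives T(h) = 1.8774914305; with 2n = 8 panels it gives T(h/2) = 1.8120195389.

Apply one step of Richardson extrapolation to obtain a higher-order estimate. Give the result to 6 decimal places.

1.790196

Order 2 gives 2^r = 4 and 2^r − 1 = 3.
A(h/2) − A(h) = 1.8120195389 − 1.8774914305 = -0.0654718916
Divide by 2^2 − 1 = 3: (-0.0654718916)/3 = -0.0218239639
R = A(h/2) + (A(h/2) − A(h))/3 = 1.8120195389 − 0.0218239639 = 1.7901955750
Gap between inputs: 6.547e-02; correction applied: −0.0218239639.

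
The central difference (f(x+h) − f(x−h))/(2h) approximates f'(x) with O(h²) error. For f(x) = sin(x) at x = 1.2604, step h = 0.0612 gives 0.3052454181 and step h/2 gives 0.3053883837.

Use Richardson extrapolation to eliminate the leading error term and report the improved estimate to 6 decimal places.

Method order is 2; weight 2^2 = 4.
2^2×A(h/2) = 1.2215535348; minus A(h) gives 0.9163081167.
Extrapolated: 0.9163081167 / 3 = 0.3054360389
Correction |R − A(h/2)| = 4.766e-05; gap |A(h/2) − A(h)| = 1.430e-04.

0.305436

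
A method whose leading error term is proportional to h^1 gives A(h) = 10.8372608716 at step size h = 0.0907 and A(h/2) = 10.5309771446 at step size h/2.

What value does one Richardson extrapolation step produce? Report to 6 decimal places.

10.224693

Leading term ∝ h^1; use weight 2 = 2^1.
Difference of the inputs: 10.5309771446 − 10.8372608716 = -0.3062837270
Divide by 2^1 − 1 = 1: (-0.3062837270)/1 = -0.3062837270
R = 10.5309771446 − 0.3062837270 = 10.2246934176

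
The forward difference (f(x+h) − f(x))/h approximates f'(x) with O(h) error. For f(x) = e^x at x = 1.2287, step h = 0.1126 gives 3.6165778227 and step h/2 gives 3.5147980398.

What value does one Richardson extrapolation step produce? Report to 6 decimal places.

Order 1 gives 2^r = 2 and 2^r − 1 = 1.
2*3.5147980398 − 3.6165778227 = 3.4130182569
Denominator 2 − 1 = 1.
Result: 3.4130182569

3.413018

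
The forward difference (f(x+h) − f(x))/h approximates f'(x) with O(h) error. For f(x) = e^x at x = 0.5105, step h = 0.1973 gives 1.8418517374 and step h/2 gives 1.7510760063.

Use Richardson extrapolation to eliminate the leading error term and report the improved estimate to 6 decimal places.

The method has order 1: 2^1 = 2.
2·1.7510760063 = 3.5021520126; 3.5021520126 − 1.8418517374 = 1.6603002752
Extrapolated: 1.6603002752 / 1 = 1.6603002752
Shift from A(h/2): −0.0907757311.

1.660300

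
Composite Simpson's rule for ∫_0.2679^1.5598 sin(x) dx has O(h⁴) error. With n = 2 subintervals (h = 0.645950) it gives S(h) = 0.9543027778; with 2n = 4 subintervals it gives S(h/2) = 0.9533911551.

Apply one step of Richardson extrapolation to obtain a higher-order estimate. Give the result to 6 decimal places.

r = 4: numerator weight 16, denominator 15.
Top: 16(0.9533911551) − (0.9543027778) = 14.2999557038
Denominator 16 − 1 = 15.
Extrapolated: 14.2999557038 / 15 = 0.9533303803
Correction |R − A(h/2)| = 6.077e-05; gap |A(h/2) − A(h)| = 9.116e-04.

0.953330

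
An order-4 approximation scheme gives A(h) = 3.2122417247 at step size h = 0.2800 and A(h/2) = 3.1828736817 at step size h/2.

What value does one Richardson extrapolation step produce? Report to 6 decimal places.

3.180916

With r = 4 the leading error scales as h^4, so the weight is 2^4 = 16.
Numerator 16×A(h/2) − A(h) = 16×3.1828736817 − 3.2122417247 = 47.7137371825
47.7137371825 ÷ 15 = 3.1809158122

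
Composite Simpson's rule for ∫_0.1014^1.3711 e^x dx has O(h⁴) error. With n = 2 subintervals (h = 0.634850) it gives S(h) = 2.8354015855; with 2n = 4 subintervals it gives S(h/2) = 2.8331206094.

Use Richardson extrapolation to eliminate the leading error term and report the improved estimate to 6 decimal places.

2.832969

With r = 4 the leading error scales as h^4, so the weight is 2^4 = 16.
Numerator 16*A(h/2) − A(h) = 16*2.8331206094 − 2.8354015855 = 42.4945281649
(16*2.8331206094 − 2.8354015855)/(16 − 1) = 2.8329685443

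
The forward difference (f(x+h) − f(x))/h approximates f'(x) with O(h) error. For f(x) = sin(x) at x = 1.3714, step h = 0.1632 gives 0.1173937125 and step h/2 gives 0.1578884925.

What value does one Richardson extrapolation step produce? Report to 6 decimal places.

0.198383

r = 1: numerator weight 2, denominator 1.
2·0.1578884925 = 0.3157769850; 0.3157769850 − 0.1173937125 = 0.1983832725
(2·0.1578884925 − 0.1173937125)/(2 − 1) = 0.1983832725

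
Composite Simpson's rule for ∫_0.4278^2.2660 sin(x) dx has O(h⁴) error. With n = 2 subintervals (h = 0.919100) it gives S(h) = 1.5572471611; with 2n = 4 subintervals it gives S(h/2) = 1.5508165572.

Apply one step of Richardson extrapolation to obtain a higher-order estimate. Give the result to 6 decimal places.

The method has order 4: 2^4 = 16.
Weighted: 24.8130649152 − 1.5572471611 = 23.2558177541
Divide by 2^4 − 1 = 15.
23.2558177541 ÷ 15 = 1.5503878503
Correction |R − A(h/2)| = 4.287e-04; gap |A(h/2) − A(h)| = 6.431e-03.

1.550388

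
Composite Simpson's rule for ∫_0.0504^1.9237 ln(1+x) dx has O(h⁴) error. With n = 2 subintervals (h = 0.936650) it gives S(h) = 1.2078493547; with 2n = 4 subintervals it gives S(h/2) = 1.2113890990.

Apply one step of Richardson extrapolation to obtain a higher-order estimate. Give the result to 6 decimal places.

r = 4: numerator weight 16, denominator 15.
16 × 1.2113890990 = 19.3822255840; subtract 1.2078493547 → 18.1743762293
Divide by 2^4 − 1 = 15.
(16 × 1.2113890990 − 1.2078493547)/(16 − 1) = 1.2116250820
Gap between inputs: 3.540e-03; correction applied: +0.0002359830.

1.211625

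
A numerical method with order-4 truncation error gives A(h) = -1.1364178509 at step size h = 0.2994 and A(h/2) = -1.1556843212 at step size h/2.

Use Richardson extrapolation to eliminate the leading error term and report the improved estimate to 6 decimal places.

-1.156969

Leading term ∝ h^4; use weight 16 = 2^4.
A(h/2) − A(h) = -1.1556843212 − (-1.1364178509) = -0.0192664703
Correction (A(h/2) − A(h))/(16 − 1) = (-0.0192664703)/15 = -0.0012844314
R = A(h/2) + (A(h/2) − A(h))/15 = -1.1556843212 − 0.0012844314 = -1.1569687526
Correction |R − A(h/2)| = 1.284e-03; gap |A(h/2) − A(h)| = 1.927e-02.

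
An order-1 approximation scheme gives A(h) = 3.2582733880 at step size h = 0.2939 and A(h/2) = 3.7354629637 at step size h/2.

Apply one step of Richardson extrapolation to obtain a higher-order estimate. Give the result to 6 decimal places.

r = 1: numerator weight 2, denominator 1.
Top: 2(3.7354629637) − (3.2582733880) = 4.2126525394
Denominator 2 − 1 = 1.
Result: 4.2126525394

4.212653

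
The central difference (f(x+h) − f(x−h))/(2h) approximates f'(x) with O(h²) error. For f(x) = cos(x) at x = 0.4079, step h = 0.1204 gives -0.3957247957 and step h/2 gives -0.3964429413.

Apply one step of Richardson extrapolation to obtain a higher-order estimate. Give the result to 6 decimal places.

-0.396682

Leading term ∝ h^2; use weight 4 = 2^2.
Numerator 4×A(h/2) − A(h) = 4×(-0.3964429413) − (-0.3957247957) = -1.1900469695
(-1.1900469695) ÷ 3 = -0.3966823232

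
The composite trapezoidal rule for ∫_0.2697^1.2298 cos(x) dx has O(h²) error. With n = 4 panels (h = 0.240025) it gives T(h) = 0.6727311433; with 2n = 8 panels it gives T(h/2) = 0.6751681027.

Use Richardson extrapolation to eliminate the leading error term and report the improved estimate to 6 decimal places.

0.675980

r = 2, so 2^r = 4.
4×0.6751681027 = 2.7006724108; subtract 0.6727311433 → 2.0279412675
2.0279412675 ÷ 3 = 0.6759804225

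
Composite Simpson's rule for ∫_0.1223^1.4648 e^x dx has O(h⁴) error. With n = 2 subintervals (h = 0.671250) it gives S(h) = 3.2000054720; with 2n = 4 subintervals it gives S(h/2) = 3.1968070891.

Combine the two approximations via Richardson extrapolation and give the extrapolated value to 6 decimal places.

r = 4: numerator weight 16, denominator 15.
16 × 3.1968070891 = 51.1489134256; 51.1489134256 − 3.2000054720 = 47.9489079536
Divide by 2^4 − 1 = 15.
Extrapolated: 47.9489079536 / 15 = 3.1965938636
Correction |R − A(h/2)| = 2.132e-04; gap |A(h/2) − A(h)| = 3.198e-03.

3.196594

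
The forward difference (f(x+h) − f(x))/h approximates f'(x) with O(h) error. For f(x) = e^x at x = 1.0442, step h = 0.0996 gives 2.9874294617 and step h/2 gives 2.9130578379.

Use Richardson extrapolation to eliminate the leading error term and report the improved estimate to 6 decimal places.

The method has order 1: 2^1 = 2.
2^1 × A(h/2) = 5.8261156758; minus A(h) gives 2.8386862141.
Divide by 2^1 − 1 = 1.
(2 × 2.9130578379 − 2.9874294617)/(2 − 1) = 2.8386862141
Gap between inputs: 7.437e-02; correction applied: −0.0743716238.

2.838686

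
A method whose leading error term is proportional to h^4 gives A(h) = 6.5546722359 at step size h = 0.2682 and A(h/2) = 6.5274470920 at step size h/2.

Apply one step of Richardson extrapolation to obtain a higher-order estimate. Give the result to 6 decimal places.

6.525632

r = 4, so 2^r = 16.
2^4·A(h/2) = 104.4391534720; minus A(h) gives 97.8844812361.
97.8844812361 ÷ 15 = 6.5256320824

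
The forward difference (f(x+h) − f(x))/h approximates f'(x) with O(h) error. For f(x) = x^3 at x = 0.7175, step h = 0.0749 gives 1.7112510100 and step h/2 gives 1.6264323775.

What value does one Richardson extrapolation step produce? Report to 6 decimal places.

1.541614

r = 1, so 2^r = 2.
2 × 1.6264323775 = 3.2528647550; 3.2528647550 − 1.7112510100 = 1.5416137450
Denominator 2 − 1 = 1.
Extrapolated: 1.5416137450 / 1 = 1.5416137450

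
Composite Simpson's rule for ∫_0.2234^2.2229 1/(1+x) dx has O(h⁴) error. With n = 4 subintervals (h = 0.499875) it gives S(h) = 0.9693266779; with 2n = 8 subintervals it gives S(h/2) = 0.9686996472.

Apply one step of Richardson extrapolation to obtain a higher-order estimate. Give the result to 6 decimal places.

r = 4, so 2^r = 16.
Top: 16(0.9686996472) − (0.9693266779) = 14.5298676773
R = 14.5298676773/15 = 0.9686578452

0.968658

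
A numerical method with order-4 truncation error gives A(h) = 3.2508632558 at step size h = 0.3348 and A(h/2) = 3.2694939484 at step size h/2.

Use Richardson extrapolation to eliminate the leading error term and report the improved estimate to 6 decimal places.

r = 4: numerator weight 16, denominator 15.
16*3.2694939484 = 52.3119031744; 52.3119031744 − 3.2508632558 = 49.0610399186
(16*3.2694939484 − 3.2508632558)/(16 − 1) = 3.2707359946
Gap between inputs: 1.863e-02; correction applied: +0.0012420462.

3.270736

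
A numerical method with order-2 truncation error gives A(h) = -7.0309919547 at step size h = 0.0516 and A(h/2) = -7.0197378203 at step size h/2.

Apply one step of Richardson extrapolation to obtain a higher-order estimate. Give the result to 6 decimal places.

-7.015986

Leading term ∝ h^2; use weight 4 = 2^2.
4·(-7.0197378203) − (-7.0309919547) = -21.0479593265
Denominator 4 − 1 = 3.
So the Richardson estimate is -7.0159864422.
Correction |R − A(h/2)| = 3.751e-03; gap |A(h/2) − A(h)| = 1.125e-02.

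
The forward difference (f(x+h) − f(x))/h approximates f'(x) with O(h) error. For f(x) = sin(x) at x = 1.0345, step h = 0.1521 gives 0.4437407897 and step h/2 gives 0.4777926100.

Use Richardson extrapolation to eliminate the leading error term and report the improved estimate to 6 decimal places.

The method has order 1: 2^1 = 2.
2·0.4777926100 − 0.4437407897 = 0.5118444303
Divide by 2^1 − 1 = 1.
(2·0.4777926100 − 0.4437407897)/(2 − 1) = 0.5118444303

0.511844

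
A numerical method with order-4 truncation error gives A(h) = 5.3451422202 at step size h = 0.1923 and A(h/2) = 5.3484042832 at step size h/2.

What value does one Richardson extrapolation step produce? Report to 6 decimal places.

5.348622

r = 4: numerator weight 16, denominator 15.
16×5.3484042832 = 85.5744685312; 85.5744685312 − 5.3451422202 = 80.2293263110
Denominator 16 − 1 = 15.
Result: 5.3486217541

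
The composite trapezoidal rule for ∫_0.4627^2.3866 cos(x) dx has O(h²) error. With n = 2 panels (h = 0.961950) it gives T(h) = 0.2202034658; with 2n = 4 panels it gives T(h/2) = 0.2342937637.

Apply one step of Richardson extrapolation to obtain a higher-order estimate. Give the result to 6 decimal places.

Error is O(h^2); halving h shrinks it by 2^2 = 4.
4 × 0.2342937637 = 0.9371750548; subtract 0.2202034658 → 0.7169715890
Divide by 2^2 − 1 = 3.
Extrapolated: 0.7169715890 / 3 = 0.2389905297
Correction |R − A(h/2)| = 4.697e-03; gap |A(h/2) − A(h)| = 1.409e-02.

0.238991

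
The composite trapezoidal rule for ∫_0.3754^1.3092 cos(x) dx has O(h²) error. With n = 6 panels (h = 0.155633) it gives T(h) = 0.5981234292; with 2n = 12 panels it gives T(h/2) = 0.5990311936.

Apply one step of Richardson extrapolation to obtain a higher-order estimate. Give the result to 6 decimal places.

0.599334

Method order is 2; weight 2^2 = 4.
4 × 0.5990311936 = 2.3961247744; 2.3961247744 − 0.5981234292 = 1.7980013452
Extrapolated: 1.7980013452 / 3 = 0.5993337817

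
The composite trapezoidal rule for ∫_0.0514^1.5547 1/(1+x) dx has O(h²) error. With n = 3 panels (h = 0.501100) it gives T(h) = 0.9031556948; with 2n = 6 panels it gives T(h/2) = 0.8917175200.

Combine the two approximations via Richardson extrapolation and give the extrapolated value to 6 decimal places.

Method order is 2; weight 2^2 = 4.
2^2*A(h/2) = 3.5668700800; minus A(h) gives 2.6637143852.
Divide by 2^2 − 1 = 3.
2.6637143852 ÷ 3 = 0.8879047951
Correction |R − A(h/2)| = 3.813e-03; gap |A(h/2) − A(h)| = 1.144e-02.

0.887905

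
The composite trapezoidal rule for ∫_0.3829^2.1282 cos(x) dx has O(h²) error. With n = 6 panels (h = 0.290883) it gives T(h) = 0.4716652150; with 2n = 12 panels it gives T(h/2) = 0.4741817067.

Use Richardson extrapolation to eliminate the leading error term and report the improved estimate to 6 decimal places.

Leading term ∝ h^2; use weight 4 = 2^2.
Top: 4(0.4741817067) − (0.4716652150) = 1.4250616118
Divide by 2^2 − 1 = 3.
(4 × 0.4741817067 − 0.4716652150)/(4 − 1) = 0.4750205373

0.475021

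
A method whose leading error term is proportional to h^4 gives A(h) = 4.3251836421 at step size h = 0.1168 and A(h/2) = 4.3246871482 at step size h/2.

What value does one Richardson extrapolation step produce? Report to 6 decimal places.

4.324654

The method has order 4: 2^4 = 16.
Top: 16(4.3246871482) − (4.3251836421) = 64.8698107291
Extrapolated: 64.8698107291 / 15 = 4.3246540486
Shift from A(h/2): −0.0000330996.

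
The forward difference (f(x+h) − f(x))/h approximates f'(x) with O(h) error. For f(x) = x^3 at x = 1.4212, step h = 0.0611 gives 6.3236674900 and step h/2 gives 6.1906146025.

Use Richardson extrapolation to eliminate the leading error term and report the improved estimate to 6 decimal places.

6.057562

r = 1: numerator weight 2, denominator 1.
2·6.1906146025 = 12.3812292050; 12.3812292050 − 6.3236674900 = 6.0575617150
Denominator 2 − 1 = 1.
R = 6.0575617150/1 = 6.0575617150
Correction |R − A(h/2)| = 1.331e-01; gap |A(h/2) − A(h)| = 1.331e-01.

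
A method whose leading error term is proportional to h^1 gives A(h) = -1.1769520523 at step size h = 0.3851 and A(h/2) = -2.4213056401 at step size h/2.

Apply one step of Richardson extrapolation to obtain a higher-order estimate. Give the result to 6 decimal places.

-3.665659

Leading term ∝ h^1; use weight 2 = 2^1.
Weighted: (-4.8426112802) − (-1.1769520523) = -3.6656592279
(2·(-2.4213056401) − (-1.1769520523))/(2 − 1) = -3.6656592279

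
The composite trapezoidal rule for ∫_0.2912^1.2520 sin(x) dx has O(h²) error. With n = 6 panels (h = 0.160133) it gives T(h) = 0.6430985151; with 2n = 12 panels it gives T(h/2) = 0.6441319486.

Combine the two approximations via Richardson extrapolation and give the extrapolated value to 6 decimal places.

0.644476

With r = 2 the leading error scales as h^2, so the weight is 2^2 = 4.
2^2×A(h/2) = 2.5765277944; minus A(h) gives 1.9334292793.
1.9334292793 ÷ 3 = 0.6444764264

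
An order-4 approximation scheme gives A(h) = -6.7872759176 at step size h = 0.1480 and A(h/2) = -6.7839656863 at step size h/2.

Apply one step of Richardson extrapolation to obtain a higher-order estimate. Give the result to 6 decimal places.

The method has order 4: 2^4 = 16.
Difference of the inputs: -6.7839656863 − (-6.7872759176) = 0.0033102313
Correction (A(h/2) − A(h))/(16 − 1) = 0.0033102313/15 = 0.0002206821
R = A(h/2) + (A(h/2) − A(h))/15 = -6.7839656863 + 0.0002206821 = -6.7837450042

-6.783745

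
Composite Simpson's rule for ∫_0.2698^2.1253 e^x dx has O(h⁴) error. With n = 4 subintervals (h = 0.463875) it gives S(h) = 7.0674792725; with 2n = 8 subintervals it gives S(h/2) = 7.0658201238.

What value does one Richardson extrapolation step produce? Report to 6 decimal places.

7.065710

Order 4 gives 2^r = 16 and 2^r − 1 = 15.
Difference of the inputs: 7.0658201238 − 7.0674792725 = -0.0016591487
Correction (A(h/2) − A(h))/(16 − 1) = (-0.0016591487)/15 = -0.0001106099
R = 7.0658201238 − 0.0001106099 = 7.0657095139
Shift from A(h/2): −0.0001106099.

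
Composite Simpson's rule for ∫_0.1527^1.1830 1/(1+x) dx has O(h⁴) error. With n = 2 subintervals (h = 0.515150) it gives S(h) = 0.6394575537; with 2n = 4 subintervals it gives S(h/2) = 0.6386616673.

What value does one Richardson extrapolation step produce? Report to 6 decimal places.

Order 4 gives 2^r = 16 and 2^r − 1 = 15.
Numerator 16×A(h/2) − A(h) = 16×0.6386616673 − 0.6394575537 = 9.5791291231
Extrapolated: 9.5791291231 / 15 = 0.6386086082

0.638609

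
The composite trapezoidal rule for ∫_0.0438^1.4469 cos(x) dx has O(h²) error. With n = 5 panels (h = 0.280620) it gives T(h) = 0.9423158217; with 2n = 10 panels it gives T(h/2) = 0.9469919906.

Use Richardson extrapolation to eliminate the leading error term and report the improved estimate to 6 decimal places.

0.948551

With r = 2 the leading error scales as h^2, so the weight is 2^2 = 4.
4*0.9469919906 − 0.9423158217 = 2.8456521407
R = 2.8456521407/3 = 0.9485507136
Shift from A(h/2): +0.0015587230.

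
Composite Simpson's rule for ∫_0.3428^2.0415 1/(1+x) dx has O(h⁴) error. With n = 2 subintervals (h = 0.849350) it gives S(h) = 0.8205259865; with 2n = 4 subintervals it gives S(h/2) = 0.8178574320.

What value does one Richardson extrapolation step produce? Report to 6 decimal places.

Error is O(h^4); halving h shrinks it by 2^4 = 16.
2^4*A(h/2) = 13.0857189120; minus A(h) gives 12.2651929255.
Denominator 16 − 1 = 15.
(16*0.8178574320 − 0.8205259865)/(16 − 1) = 0.8176795284
Gap between inputs: 2.669e-03; correction applied: −0.0001779036.

0.817680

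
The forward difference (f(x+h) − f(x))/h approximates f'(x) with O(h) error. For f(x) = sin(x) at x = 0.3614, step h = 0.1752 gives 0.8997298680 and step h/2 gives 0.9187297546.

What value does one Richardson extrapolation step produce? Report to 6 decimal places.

0.937730

Error is O(h^1); halving h shrinks it by 2^1 = 2.
Top: 2(0.9187297546) − (0.8997298680) = 0.9377296412
Denominator 2 − 1 = 1.
R = 0.9377296412/1 = 0.9377296412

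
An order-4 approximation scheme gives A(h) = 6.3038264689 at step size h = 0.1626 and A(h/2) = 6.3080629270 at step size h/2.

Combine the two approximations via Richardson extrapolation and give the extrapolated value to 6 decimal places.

Leading term ∝ h^4; use weight 16 = 2^4.
2^4*A(h/2) = 100.9290068320; minus A(h) gives 94.6251803631.
94.6251803631 ÷ 15 = 6.3083453575
Correction |R − A(h/2)| = 2.824e-04; gap |A(h/2) − A(h)| = 4.236e-03.

6.308345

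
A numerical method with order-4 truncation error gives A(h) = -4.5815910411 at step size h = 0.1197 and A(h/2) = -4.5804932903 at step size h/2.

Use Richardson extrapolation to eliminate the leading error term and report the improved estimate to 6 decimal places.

The method has order 4: 2^4 = 16.
Top: 16(-4.5804932903) − (-4.5815910411) = -68.7063016037
(16 × (-4.5804932903) − (-4.5815910411))/(16 − 1) = -4.5804201069

-4.580420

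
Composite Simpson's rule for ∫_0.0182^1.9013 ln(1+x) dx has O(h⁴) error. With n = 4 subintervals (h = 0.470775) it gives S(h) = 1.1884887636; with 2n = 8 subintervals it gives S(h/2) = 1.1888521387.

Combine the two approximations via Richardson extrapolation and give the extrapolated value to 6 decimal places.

1.188876

r = 4, so 2^r = 16.
16·1.1888521387 − 1.1884887636 = 17.8331454556
(16·1.1888521387 − 1.1884887636)/(16 − 1) = 1.1888763637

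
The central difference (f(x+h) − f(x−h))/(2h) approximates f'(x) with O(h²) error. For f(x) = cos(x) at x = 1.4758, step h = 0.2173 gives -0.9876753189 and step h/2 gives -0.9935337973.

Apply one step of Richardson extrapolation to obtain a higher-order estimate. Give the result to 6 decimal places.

-0.995487

Order 2 gives 2^r = 4 and 2^r − 1 = 3.
4 × (-0.9935337973) = -3.9741351892; subtract (-0.9876753189) → -2.9864598703
(4 × (-0.9935337973) − (-0.9876753189))/(4 − 1) = -0.9954866234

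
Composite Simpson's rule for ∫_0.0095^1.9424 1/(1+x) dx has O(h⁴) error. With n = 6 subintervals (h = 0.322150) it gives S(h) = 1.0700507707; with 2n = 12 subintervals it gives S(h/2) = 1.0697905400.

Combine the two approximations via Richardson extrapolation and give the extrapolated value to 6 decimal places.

1.069773

Leading term ∝ h^4; use weight 16 = 2^4.
16·1.0697905400 = 17.1166486400; subtract 1.0700507707 → 16.0465978693
Denominator 16 − 1 = 15.
So the Richardson estimate is 1.0697731913.
Gap between inputs: 2.602e-04; correction applied: −0.0000173487.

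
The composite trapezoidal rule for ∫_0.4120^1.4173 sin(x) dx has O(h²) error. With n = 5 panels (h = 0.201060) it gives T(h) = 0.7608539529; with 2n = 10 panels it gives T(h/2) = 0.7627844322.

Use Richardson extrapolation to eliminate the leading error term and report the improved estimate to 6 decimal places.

0.763428

Method order is 2; weight 2^2 = 4.
4×0.7627844322 = 3.0511377288; subtract 0.7608539529 → 2.2902837759
Divide by 2^2 − 1 = 3.
Result: 0.7634279253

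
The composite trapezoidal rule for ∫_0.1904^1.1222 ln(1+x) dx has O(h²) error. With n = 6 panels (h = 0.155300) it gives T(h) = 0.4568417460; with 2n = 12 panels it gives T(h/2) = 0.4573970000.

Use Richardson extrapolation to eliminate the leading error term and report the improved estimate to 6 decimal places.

Error is O(h^2); halving h shrinks it by 2^2 = 4.
4·0.4573970000 = 1.8295880000; subtract 0.4568417460 → 1.3727462540
Divide by 2^2 − 1 = 3.
Result: 0.4575820847
Gap between inputs: 5.553e-04; correction applied: +0.0001850847.

0.457582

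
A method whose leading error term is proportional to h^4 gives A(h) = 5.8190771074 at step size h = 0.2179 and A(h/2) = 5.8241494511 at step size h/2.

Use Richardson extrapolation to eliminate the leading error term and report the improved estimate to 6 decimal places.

5.824488

Error is O(h^4); halving h shrinks it by 2^4 = 16.
Difference of the inputs: 5.8241494511 − 5.8190771074 = 0.0050723437
Correction (A(h/2) − A(h))/(16 − 1) = 0.0050723437/15 = 0.0003381562
R = A(h/2) + (A(h/2) − A(h))/15 = 5.8241494511 + 0.0003381562 = 5.8244876073
Correction |R − A(h/2)| = 3.382e-04; gap |A(h/2) − A(h)| = 5.072e-03.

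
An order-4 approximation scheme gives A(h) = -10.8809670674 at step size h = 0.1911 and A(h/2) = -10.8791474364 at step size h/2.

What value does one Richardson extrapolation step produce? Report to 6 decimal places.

Error is O(h^4); halving h shrinks it by 2^4 = 16.
Weighted: (-174.0663589824) − (-10.8809670674) = -163.1853919150
Denominator 16 − 1 = 15.
Extrapolated: (-163.1853919150) / 15 = -10.8790261277
Correction |R − A(h/2)| = 1.213e-04; gap |A(h/2) − A(h)| = 1.820e-03.

-10.879026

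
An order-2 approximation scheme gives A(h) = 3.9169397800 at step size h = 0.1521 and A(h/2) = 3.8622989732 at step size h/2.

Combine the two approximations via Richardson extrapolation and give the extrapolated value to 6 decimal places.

Method order is 2; weight 2^2 = 4.
A(h/2) − A(h) = 3.8622989732 − 3.9169397800 = -0.0546408068
Divide by 2^2 − 1 = 3: (-0.0546408068)/3 = -0.0182136023
R = 3.8622989732 − 0.0182136023 = 3.8440853709

3.844085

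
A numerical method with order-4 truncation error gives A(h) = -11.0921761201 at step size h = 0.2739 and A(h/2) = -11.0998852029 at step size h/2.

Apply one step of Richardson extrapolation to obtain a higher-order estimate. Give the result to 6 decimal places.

-11.100399

r = 4: numerator weight 16, denominator 15.
A(h/2) − A(h) = -11.0998852029 − (-11.0921761201) = -0.0077090828
Correction (A(h/2) − A(h))/(16 − 1) = (-0.0077090828)/15 = -0.0005139389
R = -11.0998852029 − 0.0005139389 = -11.1003991418
Correction |R − A(h/2)| = 5.139e-04; gap |A(h/2) − A(h)| = 7.709e-03.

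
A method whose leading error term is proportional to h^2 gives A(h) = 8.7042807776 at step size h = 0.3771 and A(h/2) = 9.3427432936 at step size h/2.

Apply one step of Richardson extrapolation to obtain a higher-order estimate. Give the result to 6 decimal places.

r = 2, so 2^r = 4.
Top: 4(9.3427432936) − (8.7042807776) = 28.6666923968
Divide by 2^2 − 1 = 3.
R = 28.6666923968/3 = 9.5555641323
Gap between inputs: 6.385e-01; correction applied: +0.2128208387.

9.555564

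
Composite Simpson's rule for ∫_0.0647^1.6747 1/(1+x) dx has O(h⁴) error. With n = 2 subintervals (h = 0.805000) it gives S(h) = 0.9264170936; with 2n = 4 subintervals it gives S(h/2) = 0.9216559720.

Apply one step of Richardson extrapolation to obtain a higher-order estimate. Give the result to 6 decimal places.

0.921339

Leading term ∝ h^4; use weight 16 = 2^4.
16·0.9216559720 = 14.7464955520; subtract 0.9264170936 → 13.8200784584
Denominator 16 − 1 = 15.
13.8200784584 ÷ 15 = 0.9213385639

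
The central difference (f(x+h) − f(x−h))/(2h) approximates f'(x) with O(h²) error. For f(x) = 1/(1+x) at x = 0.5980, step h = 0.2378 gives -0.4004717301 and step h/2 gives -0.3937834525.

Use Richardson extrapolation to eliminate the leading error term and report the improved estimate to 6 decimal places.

-0.391554

Order 2 gives 2^r = 4 and 2^r − 1 = 3.
4 × (-0.3937834525) − (-0.4004717301) = -1.1746620799
Divide by 2^2 − 1 = 3.
(-1.1746620799) ÷ 3 = -0.3915540266
Shift from A(h/2): +0.0022294259.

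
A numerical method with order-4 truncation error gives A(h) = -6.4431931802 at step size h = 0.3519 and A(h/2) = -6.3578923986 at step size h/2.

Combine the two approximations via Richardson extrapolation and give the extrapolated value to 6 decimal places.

Error is O(h^4); halving h shrinks it by 2^4 = 16.
Top: 16(-6.3578923986) − (-6.4431931802) = -95.2830851974
(16·(-6.3578923986) − (-6.4431931802))/(16 − 1) = -6.3522056798

-6.352206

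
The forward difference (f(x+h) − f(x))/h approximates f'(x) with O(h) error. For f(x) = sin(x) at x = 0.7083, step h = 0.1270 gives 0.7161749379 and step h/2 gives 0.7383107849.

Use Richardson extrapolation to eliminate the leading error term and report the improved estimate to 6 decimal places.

0.760447

r = 1: numerator weight 2, denominator 1.
2×0.7383107849 = 1.4766215698; 1.4766215698 − 0.7161749379 = 0.7604466319
0.7604466319 ÷ 1 = 0.7604466319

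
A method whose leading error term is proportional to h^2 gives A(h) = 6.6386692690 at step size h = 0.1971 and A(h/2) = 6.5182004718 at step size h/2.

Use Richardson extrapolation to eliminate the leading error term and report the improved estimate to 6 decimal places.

6.478044

Error is O(h^2); halving h shrinks it by 2^2 = 4.
2^2 × A(h/2) = 26.0728018872; minus A(h) gives 19.4341326182.
R = 19.4341326182/3 = 6.4780442061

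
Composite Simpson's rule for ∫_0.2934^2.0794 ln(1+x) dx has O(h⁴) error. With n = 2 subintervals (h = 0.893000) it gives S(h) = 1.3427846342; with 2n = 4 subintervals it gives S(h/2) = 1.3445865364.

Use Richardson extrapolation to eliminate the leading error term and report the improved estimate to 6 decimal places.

The method has order 4: 2^4 = 16.
16×1.3445865364 = 21.5133845824; subtract 1.3427846342 → 20.1705999482
Divide by 2^4 − 1 = 15.
(16×1.3445865364 − 1.3427846342)/(16 − 1) = 1.3447066632

1.344707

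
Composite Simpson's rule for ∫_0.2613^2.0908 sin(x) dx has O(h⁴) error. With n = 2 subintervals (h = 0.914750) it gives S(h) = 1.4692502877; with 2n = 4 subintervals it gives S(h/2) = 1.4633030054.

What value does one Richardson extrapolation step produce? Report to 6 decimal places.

Leading term ∝ h^4; use weight 16 = 2^4.
Numerator 16*A(h/2) − A(h) = 16*1.4633030054 − 1.4692502877 = 21.9435977987
Denominator 16 − 1 = 15.
So the Richardson estimate is 1.4629065199.
Gap between inputs: 5.947e-03; correction applied: −0.0003964855.

1.462907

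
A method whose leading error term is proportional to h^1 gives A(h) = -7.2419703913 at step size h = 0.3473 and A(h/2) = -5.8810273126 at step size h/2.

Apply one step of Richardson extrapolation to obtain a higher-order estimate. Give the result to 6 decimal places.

-4.520084

The method has order 1: 2^1 = 2.
Weighted: (-11.7620546252) − (-7.2419703913) = -4.5200842339
(2*(-5.8810273126) − (-7.2419703913))/(2 − 1) = -4.5200842339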